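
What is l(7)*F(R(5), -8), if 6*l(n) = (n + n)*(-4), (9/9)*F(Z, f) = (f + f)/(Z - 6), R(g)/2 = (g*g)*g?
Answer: 112/183 ≈ 0.61202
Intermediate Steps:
R(g) = 2*g**3 (R(g) = 2*((g*g)*g) = 2*(g**2*g) = 2*g**3)
F(Z, f) = 2*f/(-6 + Z) (F(Z, f) = (f + f)/(Z - 6) = (2*f)/(-6 + Z) = 2*f/(-6 + Z))
l(n) = -4*n/3 (l(n) = ((n + n)*(-4))/6 = ((2*n)*(-4))/6 = (-8*n)/6 = -4*n/3)
l(7)*F(R(5), -8) = (-4/3*7)*(2*(-8)/(-6 + 2*5**3)) = -56*(-8)/(3*(-6 + 2*125)) = -56*(-8)/(3*(-6 + 250)) = -56*(-8)/(3*244) = -28/3*(-4/61) = 112/183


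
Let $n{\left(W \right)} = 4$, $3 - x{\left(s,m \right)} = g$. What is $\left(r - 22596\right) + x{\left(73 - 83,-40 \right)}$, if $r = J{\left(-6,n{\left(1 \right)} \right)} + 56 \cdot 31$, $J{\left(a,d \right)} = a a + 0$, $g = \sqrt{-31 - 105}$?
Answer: $-20821 - 2 i \sqrt{34} \approx -20821.0 - 11.662 i$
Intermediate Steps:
$g = 2 i \sqrt{34}$ ($g = \sqrt{-136} = 2 i \sqrt{34} \approx 11.662 i$)
$x{\left(s,m \right)} = 3 - 2 i \sqrt{34}$
$J{\left(a,d \right)} = a^{2}$ ($J{\left(a,d \right)} = a^{2} + 0 = a^{2}$)
$r = 1772$ ($r = \left(-6\right)^{2} + 56 \cdot 31 = 36 + 1736 = 1772$)
$\left(r - 22596\right) + x{\left(73 - 83,-40 \right)} = \left(1772 - 22596\right) + \left(3 - 2 i \sqrt{34}\right) = -20824 + \left(3 - 2 i \sqrt{34}\right) = -20821 - 2 i \sqrt{34}$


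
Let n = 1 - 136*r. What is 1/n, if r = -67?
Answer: 1/9113 ≈ 0.00010973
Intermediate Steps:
n = 9113 (n = 1 - 136*(-67) = 1 + 9112 = 9113)
1/n = 1/9113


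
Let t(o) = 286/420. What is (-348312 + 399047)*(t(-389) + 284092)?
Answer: 605364571061/42 ≈ 1.4413e+10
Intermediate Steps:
t(o) = 143/210 (t(o) = 286*(1/420) = 143/210)
(-348312 + 399047)*(t(-389) + 284092) = (-348312 + 399047)*(143/210 + 284092) = 50735*(59659463/210) = 605364571061/42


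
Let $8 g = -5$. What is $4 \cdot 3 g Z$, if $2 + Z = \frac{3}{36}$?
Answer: $\frac{115}{8} \approx 14.375$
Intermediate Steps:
$g = - \frac{5}{8}$ ($g = \frac{1}{8} \left(-5\right) = - \frac{5}{8} \approx -0.625$)
$Z = - \frac{23}{12}$ ($Z = -2 + \frac{3}{36} = -2 + 3 \cdot \frac{1}{36} = -2 + \frac{1}{12} = - \frac{23}{12} \approx -1.9167$)
$4 \cdot 3 g Z = 4 \cdot 3 \left(- \frac{5}{8}\right) \left(- \frac{23}{12}\right) = 12 \left(- \frac{5}{8}\right) \left(- \frac{23}{12}\right) = \left(- \frac{15}{2}\right) \left(- \frac{23}{12}\right) = \frac{115}{8}$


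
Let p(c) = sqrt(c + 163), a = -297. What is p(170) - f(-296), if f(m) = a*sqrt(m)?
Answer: 3*sqrt(37) + 594*I*sqrt(74) ≈ 18.248 + 5109.8*I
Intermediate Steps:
f(m) = -297*sqrt(m)
p(c) = sqrt(163 + c)
p(170) - f(-296) = sqrt(163 + 170) - (-297)*sqrt(-296) = sqrt(333) - (-297)*2*I*sqrt(74) = 3*sqrt(37) - (-594)*I*sqrt(74) = 3*sqrt(37) + 594*I*sqrt(74)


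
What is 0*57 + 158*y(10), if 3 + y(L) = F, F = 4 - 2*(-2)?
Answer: 790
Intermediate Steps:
F = 8 (F = 4 + 4 = 8)
y(L) = 5 (y(L) = -3 + 8 = 5)
0*57 + 158*y(10) = 0*57 + 158*5 = 0 + 790 = 790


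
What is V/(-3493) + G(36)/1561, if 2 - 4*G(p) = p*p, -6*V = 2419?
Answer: -214561/2336817 ≈ -0.091818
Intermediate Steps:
V = -2419/6 (V = -⅙*2419 = -2419/6 ≈ -403.17)
G(p) = ½ - p²/4 (G(p) = ½ - p*p/4 = ½ - p²/4)
V/(-3493) + G(36)/1561 = -2419/6/(-3493) + (½ - ¼*36²)/1561 = -2419/6*(-1/3493) + (½ - ¼*1296)*(1/1561) = 2419/20958 + (½ - 324)*(1/1561) = 2419/20958 - 647/2*1/1561 = 2419/20958 - 647/3122 = -214561/2336817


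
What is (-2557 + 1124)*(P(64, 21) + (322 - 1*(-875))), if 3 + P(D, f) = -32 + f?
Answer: -1695239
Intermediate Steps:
P(D, f) = -35 + f (P(D, f) = -3 + (-32 + f) = -35 + f)
(-2557 + 1124)*(P(64, 21) + (322 - 1*(-875))) = (-2557 + 1124)*((-35 + 21) + (322 - 1*(-875))) = -1433*(-14 + (322 + 875)) = -1433*(-14 + 1197) = -1433*1183 = -1695239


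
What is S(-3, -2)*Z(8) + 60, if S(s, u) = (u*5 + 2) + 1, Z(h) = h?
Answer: 4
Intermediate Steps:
S(s, u) = 3 + 5*u (S(s, u) = (5*u + 2) + 1 = (2 + 5*u) + 1 = 3 + 5*u)
S(-3, -2)*Z(8) + 60 = (3 + 5*(-2))*8 + 60 = (3 - 10)*8 + 60 = -7*8 + 60 = -56 + 60 = 4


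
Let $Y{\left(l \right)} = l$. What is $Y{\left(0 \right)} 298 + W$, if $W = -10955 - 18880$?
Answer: $-29835$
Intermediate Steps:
$W = -29835$ ($W = -10955 - 18880 = -29835$)
$Y{\left(0 \right)} 298 + W = 0 \cdot 298 - 29835 = 0 - 29835 = -29835$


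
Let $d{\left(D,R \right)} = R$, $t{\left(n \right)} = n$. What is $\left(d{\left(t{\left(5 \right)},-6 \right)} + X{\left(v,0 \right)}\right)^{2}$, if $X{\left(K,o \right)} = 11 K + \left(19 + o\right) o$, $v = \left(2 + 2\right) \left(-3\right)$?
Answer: $19044$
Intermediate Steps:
$v = -12$ ($v = 4 \left(-3\right) = -12$)
$X{\left(K,o \right)} = 11 K + o \left(19 + o\right)$
$\left(d{\left(t{\left(5 \right)},-6 \right)} + X{\left(v,0 \right)}\right)^{2} = \left(-6 + \left(0^{2} + 11 \left(-12\right) + 19 \cdot 0\right)\right)^{2} = \left(-6 + \left(0 - 132 + 0\right)\right)^{2} = \left(-6 - 132\right)^{2} = \left(-138\right)^{2} = 19044$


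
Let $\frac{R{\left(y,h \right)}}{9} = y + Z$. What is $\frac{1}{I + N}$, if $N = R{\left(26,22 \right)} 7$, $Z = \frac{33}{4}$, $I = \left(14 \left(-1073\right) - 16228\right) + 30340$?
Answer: $\frac{4}{4991} \approx 0.00080144$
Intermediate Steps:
$I = -910$ ($I = \left(-15022 - 16228\right) + 30340 = -31250 + 30340 = -910$)
$Z = \frac{33}{4}$ ($Z = 33 \cdot \frac{1}{4} = \frac{33}{4} \approx 8.25$)
$R{\left(y,h \right)} = \frac{297}{4} + 9 y$ ($R{\left(y,h \right)} = 9 \left(y + \frac{33}{4}\right) = 9 \left(\frac{33}{4} + y\right) = \frac{297}{4} + 9 y$)
$N = \frac{8631}{4}$ ($N = \left(\frac{297}{4} + 9 \cdot 26\right) 7 = \left(\frac{297}{4} + 234\right) 7 = \frac{1233}{4} \cdot 7 = \frac{8631}{4} \approx 2157.8$)
$\frac{1}{I + N} = \frac{1}{-910 + \frac{8631}{4}} = \frac{1}{\frac{4991}{4}} = \frac{4}{4991}$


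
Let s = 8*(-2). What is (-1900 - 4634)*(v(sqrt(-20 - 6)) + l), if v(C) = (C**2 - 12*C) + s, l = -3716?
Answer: 24554772 + 78408*I*sqrt(26) ≈ 2.4555e+7 + 3.998e+5*I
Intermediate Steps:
s = -16
v(C) = -16 + C**2 - 12*C (v(C) = (C**2 - 12*C) - 16 = -16 + C**2 - 12*C)
(-1900 - 4634)*(v(sqrt(-20 - 6)) + l) = (-1900 - 4634)*((-16 + (sqrt(-20 - 6))**2 - 12*sqrt(-20 - 6)) - 3716) = -6534*((-16 + (sqrt(-26))**2 - 12*I*sqrt(26)) - 3716) = -6534*((-16 + (I*sqrt(26))**2 - 12*I*sqrt(26)) - 3716) = -6534*((-16 - 26 - 12*I*sqrt(26)) - 3716) = -6534*((-42 - 12*I*sqrt(26)) - 3716) = -6534*(-3758 - 12*I*sqrt(26)) = 24554772 + 78408*I*sqrt(26)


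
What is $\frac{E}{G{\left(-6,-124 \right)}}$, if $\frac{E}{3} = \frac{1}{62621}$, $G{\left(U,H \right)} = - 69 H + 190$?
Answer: $\frac{3}{547683266} \approx 5.4776 \cdot 10^{-9}$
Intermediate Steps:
$G{\left(U,H \right)} = 190 - 69 H$
$E = \frac{3}{62621} \approx 4.7907 \cdot 10^{-5}$
$\frac{E}{G{\left(-6,-124 \right)}} = \frac{3}{62621 \left(190 - -8556\right)} = \frac{3}{62621 \left(190 + 8556\right)} = \frac{3}{62621 \cdot 8746} = \frac{3}{62621} \cdot \frac{1}{8746} = \frac{3}{547683266}$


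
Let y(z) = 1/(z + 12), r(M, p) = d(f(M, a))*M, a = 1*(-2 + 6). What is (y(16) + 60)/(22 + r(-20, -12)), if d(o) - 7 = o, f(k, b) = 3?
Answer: -1681/4984 ≈ -0.33728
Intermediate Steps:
a = 4 (a = 1*4 = 4)
d(o) = 7 + o
r(M, p) = 10*M (r(M, p) = (7 + 3)*M = 10*M)
y(z) = 1/(12 + z)
(y(16) + 60)/(22 + r(-20, -12)) = (1/(12 + 16) + 60)/(22 + 10*(-20)) = (1/28 + 60)/(22 - 200) = (1/28 + 60)/(-178) = (1681/28)*(-1/178) = -1681/4984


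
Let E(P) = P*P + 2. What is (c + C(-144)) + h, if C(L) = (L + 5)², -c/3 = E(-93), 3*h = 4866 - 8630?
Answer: -23660/3 ≈ -7886.7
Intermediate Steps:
h = -3764/3 (h = (4866 - 8630)/3 = (⅓)*(-3764) = -3764/3 ≈ -1254.7)
E(P) = 2 + P² (E(P) = P² + 2 = 2 + P²)
c = -25953 (c = -3*(2 + (-93)²) = -3*(2 + 8649) = -3*8651 = -25953)
C(L) = (5 + L)²
(c + C(-144)) + h = (-25953 + (5 - 144)²) - 3764/3 = (-25953 + (-139)²) - 3764/3 = (-25953 + 19321) - 3764/3 = -6632 - 3764/3 = -23660/3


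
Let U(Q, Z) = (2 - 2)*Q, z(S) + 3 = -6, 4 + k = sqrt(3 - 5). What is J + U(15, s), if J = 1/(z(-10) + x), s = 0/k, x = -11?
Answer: -1/20 ≈ -0.050000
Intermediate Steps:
k = -4 + I*sqrt(2) (k = -4 + sqrt(3 - 5) = -4 + sqrt(-2) = -4 + I*sqrt(2) ≈ -4.0 + 1.4142*I)
z(S) = -9 (z(S) = -3 - 6 = -9)
s = 0 (s = 0/(-4 + I*sqrt(2)) = 0)
U(Q, Z) = 0 (U(Q, Z) = 0*Q = 0)
J = -1/20 (J = 1/(-9 - 11) = 1/(-20) = -1/20 ≈ -0.050000)
J + U(15, s) = -1/20 + 0 = -1/20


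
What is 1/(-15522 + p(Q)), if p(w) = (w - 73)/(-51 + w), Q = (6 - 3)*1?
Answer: -24/372493 ≈ -6.4431e-5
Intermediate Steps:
Q = 3 (Q = 3*1 = 3)
p(w) = (-73 + w)/(-51 + w)
1/(-15522 + p(Q)) = 1/(-15522 + (-73 + 3)/(-51 + 3)) = 1/(-15522 - 70/(-48)) = 1/(-15522 - 1/48*(-70)) = 1/(-15522 + 35/24) = 1/(-372493/24) = -24/372493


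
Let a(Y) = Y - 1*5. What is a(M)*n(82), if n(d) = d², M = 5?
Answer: 0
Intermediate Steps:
a(Y) = -5 + Y (a(Y) = Y - 5 = -5 + Y)
a(M)*n(82) = (-5 + 5)*82² = 0*6724 = 0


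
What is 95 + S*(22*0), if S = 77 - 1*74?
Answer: 95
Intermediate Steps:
S = 3 (S = 77 - 74 = 3)
95 + S*(22*0) = 95 + 3*(22*0) = 95 + 3*0 = 95 + 0 = 95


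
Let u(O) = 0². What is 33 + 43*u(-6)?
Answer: 33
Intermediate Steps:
u(O) = 0
33 + 43*u(-6) = 33 + 43*0 = 33 + 0 = 33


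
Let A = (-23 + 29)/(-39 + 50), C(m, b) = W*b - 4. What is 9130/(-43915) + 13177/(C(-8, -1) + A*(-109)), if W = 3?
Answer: -1274404307/6420373 ≈ -198.49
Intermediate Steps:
C(m, b) = -4 + 3*b (C(m, b) = 3*b - 4 = -4 + 3*b)
A = 6/11 ≈ 0.54545
9130/(-43915) + 13177/(C(-8, -1) + A*(-109)) = 9130/(-43915) + 13177/((-4 + 3*(-1)) + (6/11)*(-109)) = 9130*(-1/43915) + 13177/((-4 - 3) - 654/11) = -1826/8783 + 13177/(-7 - 654/11) = -1826/8783 + 13177/(-731/11) = -1826/8783 + 13177*(-11/731) = -1826/8783 - 144947/731 = -1274404307/6420373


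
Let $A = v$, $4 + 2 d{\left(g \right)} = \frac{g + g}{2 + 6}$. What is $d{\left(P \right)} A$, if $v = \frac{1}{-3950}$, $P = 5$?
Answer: $\frac{11}{31600} \approx 0.0003481$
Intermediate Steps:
$d{\left(g \right)} = -2 + \frac{g}{8}$ ($d{\left(g \right)} = -2 + \frac{\left(g + g\right) \frac{1}{2 + 6}}{2} = -2 + \frac{2 g \frac{1}{8}}{2} = -2 + \frac{\frac{1}{4} g}{2} = -2 + \frac{g}{8}$)
$v = - \frac{1}{3950} \approx -0.00025316$
$A = - \frac{1}{3950} \approx -0.00025316$
$d{\left(P \right)} A = \left(-2 + \frac{1}{8} \cdot 5\right) \left(- \frac{1}{3950}\right) = \left(-2 + \frac{5}{8}\right) \left(- \frac{1}{3950}\right) = \left(- \frac{11}{8}\right) \left(- \frac{1}{3950}\right) = \frac{11}{31600}$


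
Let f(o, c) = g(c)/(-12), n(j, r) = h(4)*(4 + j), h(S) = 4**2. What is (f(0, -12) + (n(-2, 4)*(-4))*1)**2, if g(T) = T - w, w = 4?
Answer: 144400/9 ≈ 16044.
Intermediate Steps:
h(S) = 16
g(T) = -4 + T (g(T) = T - 1*4 = T - 4 = -4 + T)
n(j, r) = 64 + 16*j (n(j, r) = 16*(4 + j) = 64 + 16*j)
f(o, c) = 1/3 - c/12 (f(o, c) = (-4 + c)/(-12) = (-4 + c)*(-1/12) = 1/3 - c/12)
(f(0, -12) + (n(-2, 4)*(-4))*1)**2 = ((1/3 - 1/12*(-12)) + ((64 + 16*(-2))*(-4))*1)**2 = ((1/3 + 1) + ((64 - 32)*(-4))*1)**2 = (4/3 + (32*(-4))*1)**2 = (4/3 - 128*1)**2 = (4/3 - 128)**2 = (-380/3)**2 = 144400/9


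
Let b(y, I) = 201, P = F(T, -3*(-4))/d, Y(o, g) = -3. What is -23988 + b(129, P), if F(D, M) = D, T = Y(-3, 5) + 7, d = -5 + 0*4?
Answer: -23787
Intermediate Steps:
d = -5 (d = -5 + 0 = -5)
T = 4 (T = -3 + 7 = 4)
P = -⅘ (P = 4/(-5) = 4*(-⅕) = -⅘ ≈ -0.80000)
-23988 + b(129, P) = -23988 + 201 = -23787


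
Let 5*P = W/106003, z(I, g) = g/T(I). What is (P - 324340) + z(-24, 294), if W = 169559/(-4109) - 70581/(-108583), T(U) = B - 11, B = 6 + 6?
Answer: -76628937435891094998/236475492423205 ≈ -3.2405e+5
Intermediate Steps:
B = 12
T(U) = 1 (T(U) = 12 - 11 = 1)
W = -18121207568/446167547 (W = 169559*(-1/4109) - 70581*(-1/108583) = -169559/4109 + 70581/108583 = -18121207568/446167547 ≈ -40.615)
z(I, g) = g (z(I, g) = g/1 = g*1 = g)
P = -18121207568/236475492423205 (P = (-18121207568/446167547/106003)/5 = (-18121207568/446167547*1/106003)/5 = (⅕)*(-18121207568/47295098484641) = -18121207568/236475492423205 ≈ -7.6630e-5)
(P - 324340) + z(-24, 294) = (-18121207568/236475492423205 - 324340) + 294 = -76698461230663517268/236475492423205 + 294 = -76628937435891094998/236475492423205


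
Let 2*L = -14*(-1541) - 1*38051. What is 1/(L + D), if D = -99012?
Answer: -2/214501 ≈ -9.3240e-6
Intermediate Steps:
L = -16477/2 (L = (-14*(-1541) - 1*38051)/2 = (21574 - 38051)/2 = (1/2)*(-16477) = -16477/2 ≈ -8238.5)
1/(L + D) = 1/(-16477/2 - 99012) = 1/(-214501/2) = -2/214501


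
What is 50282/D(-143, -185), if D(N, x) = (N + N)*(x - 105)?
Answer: 25141/41470 ≈ 0.60625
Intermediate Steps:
D(N, x) = 2*N*(-105 + x) (D(N, x) = (2*N)*(-105 + x) = 2*N*(-105 + x))
50282/D(-143, -185) = 50282/((2*(-143)*(-105 - 185))) = 50282/((2*(-143)*(-290))) = 50282/82940 = 50282*(1/82940) = 25141/41470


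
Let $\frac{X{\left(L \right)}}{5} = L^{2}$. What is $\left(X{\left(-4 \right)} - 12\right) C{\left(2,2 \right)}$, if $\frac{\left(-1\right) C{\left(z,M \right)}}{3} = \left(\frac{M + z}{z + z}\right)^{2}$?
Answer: $-204$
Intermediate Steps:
$X{\left(L \right)} = 5 L^{2}$
$C{\left(z,M \right)} = - \frac{3 \left(M + z\right)^{2}}{4 z^{2}}$ ($C{\left(z,M \right)} = - 3 \left(\frac{M + z}{z + z}\right)^{2} = - 3 \left(\frac{M + z}{2 z}\right)^{2} = - 3 \frac{\left(M + z\right)^{2}}{4 z^{2}} = - \frac{3 \left(M + z\right)^{2}}{4 z^{2}}$)
$\left(X{\left(-4 \right)} - 12\right) C{\left(2,2 \right)} = \left(5 \left(-4\right)^{2} - 12\right) \left(- \frac{3 \left(2 + 2\right)^{2}}{4 \cdot 4}\right) = \left(5 \cdot 16 - 12\right) \left(\left(- \frac{3}{4}\right) \frac{1}{4} \cdot 4^{2}\right) = \left(80 - 12\right) \left(\left(- \frac{3}{4}\right) \frac{1}{4} \cdot 16\right) = 68 \left(-3\right) = -204$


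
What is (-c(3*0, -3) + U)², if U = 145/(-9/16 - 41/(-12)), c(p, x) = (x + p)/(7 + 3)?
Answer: 4901540121/1876900 ≈ 2611.5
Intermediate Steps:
c(p, x) = p/10 + x/10 (c(p, x) = (p + x)/10 = (p + x)*(⅒) = p/10 + x/10)
U = 6960/137 (U = 145/(-9*1/16 - 41*(-1/12)) = 145/(-9/16 + 41/12) = 145/(137/48) = 145*(48/137) = 6960/137 ≈ 50.803)
(-c(3*0, -3) + U)² = (-((3*0)/10 + (⅒)*(-3)) + 6960/137)² = (-((⅒)*0 - 3/10) + 6960/137)² = (-(0 - 3/10) + 6960/137)² = (-1*(-3/10) + 6960/137)² = (3/10 + 6960/137)² = (70011/1370)² = 4901540121/1876900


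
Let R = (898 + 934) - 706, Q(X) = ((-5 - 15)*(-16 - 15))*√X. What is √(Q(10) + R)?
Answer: √(1126 + 620*√10) ≈ 55.557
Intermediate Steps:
Q(X) = 620*√X (Q(X) = (-20*(-31))*√X = 620*√X)
R = 1126 (R = 1832 - 706 = 1126)
√(Q(10) + R) = √(620*√10 + 1126) = √(1126 + 620*√10)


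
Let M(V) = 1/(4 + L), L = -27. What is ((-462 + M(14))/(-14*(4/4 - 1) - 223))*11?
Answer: 116897/5129 ≈ 22.791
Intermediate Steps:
M(V) = -1/23 (M(V) = 1/(4 - 27) = 1/(-23) = -1/23)
((-462 + M(14))/(-14*(4/4 - 1) - 223))*11 = ((-462 - 1/23)/(-14*(4/4 - 1) - 223))*11 = -10627/(23*(-14*(4*(¼) - 1) - 223))*11 = -10627/(23*(-14*(1 - 1) - 223))*11 = -10627/(23*(-14*0 - 223))*11 = -10627/(23*(0 - 223))*11 = -10627/23/(-223)*11 = -10627/23*(-1/223)*11 = (10627/5129)*11 = 116897/5129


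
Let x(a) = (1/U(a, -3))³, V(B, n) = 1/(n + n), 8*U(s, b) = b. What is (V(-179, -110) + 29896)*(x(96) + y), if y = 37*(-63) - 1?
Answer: -3865640793/55 ≈ -7.0284e+7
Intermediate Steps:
U(s, b) = b/8
V(B, n) = 1/(2*n)
y = -2332 (y = -2331 - 1 = -2332)
x(a) = -512/27 (x(a) = (1/((⅛)*(-3)))³ = (1/(-3/8))³ = (-8/3)³ = -512/27)
(V(-179, -110) + 29896)*(x(96) + y) = ((½)/(-110) + 29896)*(-512/27 - 2332) = ((½)*(-1/110) + 29896)*(-63476/27) = (-1/220 + 29896)*(-63476/27) = (6577119/220)*(-63476/27) = -3865640793/55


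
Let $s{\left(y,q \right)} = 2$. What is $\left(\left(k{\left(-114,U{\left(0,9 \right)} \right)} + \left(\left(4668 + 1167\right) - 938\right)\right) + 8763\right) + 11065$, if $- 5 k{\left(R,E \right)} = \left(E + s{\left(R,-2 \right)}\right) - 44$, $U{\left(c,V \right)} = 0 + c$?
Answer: $\frac{123667}{5} \approx 24733.0$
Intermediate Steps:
$U{\left(c,V \right)} = c$
$k{\left(R,E \right)} = \frac{42}{5} - \frac{E}{5}$ ($k{\left(R,E \right)} = - \frac{\left(E + 2\right) - 44}{5} = - \frac{\left(2 + E\right) - 44}{5} = - \frac{-42 + E}{5} = \frac{42}{5} - \frac{E}{5}$)
$\left(\left(k{\left(-114,U{\left(0,9 \right)} \right)} + \left(\left(4668 + 1167\right) - 938\right)\right) + 8763\right) + 11065 = \left(\left(\left(\frac{42}{5} - 0\right) + \left(\left(4668 + 1167\right) - 938\right)\right) + 8763\right) + 11065 = \left(\left(\left(\frac{42}{5} + 0\right) + \left(5835 - 938\right)\right) + 8763\right) + 11065 = \left(\left(\frac{42}{5} + 4897\right) + 8763\right) + 11065 = \left(\frac{24527}{5} + 8763\right) + 11065 = \frac{68342}{5} + 11065 = \frac{123667}{5}$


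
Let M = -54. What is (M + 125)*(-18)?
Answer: -1278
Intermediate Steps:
(M + 125)*(-18) = (-54 + 125)*(-18) = 71*(-18) = -1278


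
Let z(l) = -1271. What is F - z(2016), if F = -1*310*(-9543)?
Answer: 2959601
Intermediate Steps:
F = 2958330 (F = -310*(-9543) = 2958330)
F - z(2016) = 2958330 - 1*(-1271) = 2958330 + 1271 = 2959601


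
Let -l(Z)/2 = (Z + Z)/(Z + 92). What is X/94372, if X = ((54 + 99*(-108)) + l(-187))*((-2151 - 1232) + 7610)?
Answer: -2137505133/4482670 ≈ -476.84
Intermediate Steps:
l(Z) = -4*Z/(92 + Z) (l(Z) = -2*(Z + Z)/(Z + 92) = -2*2*Z/(92 + Z) = -4*Z/(92 + Z))
X = -4275010266/95 (X = ((54 + 99*(-108)) - 4*(-187)/(92 - 187))*((-2151 - 1232) + 7610) = ((54 - 10692) - 4*(-187)/(-95))*(-3383 + 7610) = (-10638 - 4*(-187)*(-1/95))*4227 = (-10638 - 748/95)*4227 = -1011358/95*4227 = -4275010266/95 ≈ -4.5000e+7)
X/94372 = -4275010266/95/94372 = -4275010266/95*1/94372 = -2137505133/4482670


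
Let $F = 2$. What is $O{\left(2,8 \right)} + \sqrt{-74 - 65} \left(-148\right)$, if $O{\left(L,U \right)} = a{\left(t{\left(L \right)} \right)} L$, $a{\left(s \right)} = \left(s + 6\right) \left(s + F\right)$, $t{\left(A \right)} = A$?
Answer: $64 - 148 i \sqrt{139} \approx 64.0 - 1744.9 i$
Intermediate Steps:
$a{\left(s \right)} = \left(2 + s\right) \left(6 + s\right)$ ($a{\left(s \right)} = \left(s + 6\right) \left(s + 2\right) = \left(6 + s\right) \left(2 + s\right) = \left(2 + s\right) \left(6 + s\right)$)
$O{\left(L,U \right)} = L \left(12 + L^{2} + 8 L\right)$ ($O{\left(L,U \right)} = \left(12 + L^{2} + 8 L\right) L = L \left(12 + L^{2} + 8 L\right)$)
$O{\left(2,8 \right)} + \sqrt{-74 - 65} \left(-148\right) = 2 \left(12 + 2^{2} + 8 \cdot 2\right) + \sqrt{-74 - 65} \left(-148\right) = 2 \left(12 + 4 + 16\right) + \sqrt{-139} \left(-148\right) = 2 \cdot 32 + i \sqrt{139} \left(-148\right) = 64 - 148 i \sqrt{139}$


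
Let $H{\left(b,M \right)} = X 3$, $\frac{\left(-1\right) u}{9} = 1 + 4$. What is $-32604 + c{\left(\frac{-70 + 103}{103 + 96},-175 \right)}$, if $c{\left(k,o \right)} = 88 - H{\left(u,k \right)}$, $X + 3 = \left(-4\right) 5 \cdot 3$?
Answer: $-32327$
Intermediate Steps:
$X = -63$ ($X = -3 + \left(-4\right) 5 \cdot 3 = -3 - 60 = -63$)
$u = -45$ ($u = - 9 \left(1 + 4\right) = \left(-9\right) 5 = -45$)
$H{\left(b,M \right)} = -189$ ($H{\left(b,M \right)} = \left(-63\right) 3 = -189$)
$c{\left(k,o \right)} = 277$ ($c{\left(k,o \right)} = 88 - -189 = 88 + 189 = 277$)
$-32604 + c{\left(\frac{-70 + 103}{103 + 96},-175 \right)} = -32604 + 277 = -32327$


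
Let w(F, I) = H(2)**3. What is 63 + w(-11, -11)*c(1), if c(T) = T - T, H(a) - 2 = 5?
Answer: 63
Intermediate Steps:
H(a) = 7 (H(a) = 2 + 5 = 7)
c(T) = 0
w(F, I) = 343 (w(F, I) = 7**3 = 343)
63 + w(-11, -11)*c(1) = 63 + 343*0 = 63 + 0 = 63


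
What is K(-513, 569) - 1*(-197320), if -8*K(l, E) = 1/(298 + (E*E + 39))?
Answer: 511608138879/2592784 ≈ 1.9732e+5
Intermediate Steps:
K(l, E) = -1/(8*(337 + E²)) (K(l, E) = -1/(8*(298 + (E*E + 39))) = -1/(8*(298 + (E² + 39))) = -1/(8*(298 + (39 + E²))) = -1/(8*(337 + E²)))
K(-513, 569) - 1*(-197320) = -1/(2696 + 8*569²) - 1*(-197320) = -1/(2696 + 8*323761) + 197320 = -1/(2696 + 2590088) + 197320 = -1/2592784 + 197320 = 511608138879/2592784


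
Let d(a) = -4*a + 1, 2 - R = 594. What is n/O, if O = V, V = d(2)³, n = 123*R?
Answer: 72816/343 ≈ 212.29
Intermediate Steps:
R = -592 (R = 2 - 1*594 = 2 - 594 = -592)
n = -72816 (n = 123*(-592) = -72816)
d(a) = 1 - 4*a
V = -343 (V = (1 - 4*2)³ = (1 - 8)³ = (-7)³ = -343)
O = -343
n/O = -72816/(-343) = -72816*(-1/343) = 72816/343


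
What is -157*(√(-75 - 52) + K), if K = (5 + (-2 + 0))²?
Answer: -1413 - 157*I*√127 ≈ -1413.0 - 1769.3*I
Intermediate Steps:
K = 9 (K = (5 - 2)² = 3² = 9)
-157*(√(-75 - 52) + K) = -157*(√(-75 - 52) + 9) = -157*(√(-127) + 9) = -157*(I*√127 + 9) = -157*(9 + I*√127) = -1413 - 157*I*√127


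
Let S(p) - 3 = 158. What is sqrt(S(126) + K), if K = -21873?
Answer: 4*I*sqrt(1357) ≈ 147.35*I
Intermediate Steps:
S(p) = 161 (S(p) = 3 + 158 = 161)
sqrt(S(126) + K) = sqrt(161 - 21873) = sqrt(-21712) = 4*I*sqrt(1357)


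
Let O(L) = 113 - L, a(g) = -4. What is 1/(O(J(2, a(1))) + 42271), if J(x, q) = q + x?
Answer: 1/42386 ≈ 2.3593e-5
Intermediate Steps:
1/(O(J(2, a(1))) + 42271) = 1/((113 - (-4 + 2)) + 42271) = 1/((113 - 1*(-2)) + 42271) = 1/((113 + 2) + 42271) = 1/(115 + 42271) = 1/42386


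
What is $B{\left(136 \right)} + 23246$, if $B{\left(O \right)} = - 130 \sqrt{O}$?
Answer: $23246 - 260 \sqrt{34} \approx 21730.0$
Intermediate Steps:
$B{\left(136 \right)} + 23246 = - 130 \sqrt{136} + 23246 = - 130 \cdot 2 \sqrt{34} + 23246 = - 260 \sqrt{34} + 23246 = 23246 - 260 \sqrt{34}$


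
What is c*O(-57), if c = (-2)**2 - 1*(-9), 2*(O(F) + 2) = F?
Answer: -793/2 ≈ -396.50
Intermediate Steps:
O(F) = -2 + F/2
c = 13 (c = 4 + 9 = 13)
c*O(-57) = 13*(-2 + (1/2)*(-57)) = 13*(-2 - 57/2) = 13*(-61/2) = -793/2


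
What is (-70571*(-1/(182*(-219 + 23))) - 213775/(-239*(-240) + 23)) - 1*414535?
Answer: -848550882032653/2046966376 ≈ -4.1454e+5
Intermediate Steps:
(-70571*(-1/(182*(-219 + 23))) - 213775/(-239*(-240) + 23)) - 1*414535 = (-70571/((-182*(-196))) - 213775/(57360 + 23)) - 414535 = (-70571/35672 - 213775/57383) - 414535 = -11675357493/2046966376 - 414535 = -848550882032653/2046966376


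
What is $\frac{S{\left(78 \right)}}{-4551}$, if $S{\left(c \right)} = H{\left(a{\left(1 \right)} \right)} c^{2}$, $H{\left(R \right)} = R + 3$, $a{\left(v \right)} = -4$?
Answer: $\frac{2028}{1517} \approx 1.3368$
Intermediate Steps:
$H{\left(R \right)} = 3 + R$
$S{\left(c \right)} = - c^{2}$ ($S{\left(c \right)} = \left(3 - 4\right) c^{2} = - c^{2}$)
$\frac{S{\left(78 \right)}}{-4551} = \frac{\left(-1\right) 78^{2}}{-4551} = \left(-1\right) 6084 \left(- \frac{1}{4551}\right) = \left(-6084\right) \left(- \frac{1}{4551}\right) = \frac{2028}{1517}$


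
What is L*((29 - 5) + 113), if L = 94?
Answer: 12878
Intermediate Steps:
L*((29 - 5) + 113) = 94*((29 - 5) + 113) = 94*(24 + 113) = 94*137 = 12878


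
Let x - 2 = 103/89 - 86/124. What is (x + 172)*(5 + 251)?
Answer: 123224448/2759 ≈ 44663.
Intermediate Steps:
x = 13595/5518 (x = 2 + (103/89 - 86/124) = 2 + (103*(1/89) - 86*1/124) = 2 + (103/89 - 43/62) = 2 + 2559/5518 = 13595/5518 ≈ 2.4638)
(x + 172)*(5 + 251) = (13595/5518 + 172)*(5 + 251) = (962691/5518)*256 = 123224448/2759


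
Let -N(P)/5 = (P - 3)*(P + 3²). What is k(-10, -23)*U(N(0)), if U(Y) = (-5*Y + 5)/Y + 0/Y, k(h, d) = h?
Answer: 1340/27 ≈ 49.630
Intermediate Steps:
N(P) = -5*(-3 + P)*(9 + P) (N(P) = -5*(P - 3)*(P + 3²) = -5*(-3 + P)*(P + 9) = -5*(-3 + P)*(9 + P))
U(Y) = (5 - 5*Y)/Y (U(Y) = (5 - 5*Y)/Y + 0 = (5 - 5*Y)/Y)
k(-10, -23)*U(N(0)) = -10*(-5 + 5/(135 - 30*0 - 5*0²)) = -10*(-5 + 5/(135 + 0 - 5*0)) = -10*(-5 + 5/(135 + 0 + 0)) = -10*(-5 + 5/135) = -10*(-5 + 5*(1/135)) = -10*(-5 + 1/27) = -10*(-134/27) = 1340/27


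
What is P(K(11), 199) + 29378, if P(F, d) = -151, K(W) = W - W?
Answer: 29227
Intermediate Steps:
K(W) = 0
P(K(11), 199) + 29378 = -151 + 29378 = 29227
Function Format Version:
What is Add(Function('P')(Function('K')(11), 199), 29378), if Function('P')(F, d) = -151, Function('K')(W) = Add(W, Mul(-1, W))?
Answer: 29227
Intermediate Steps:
Function('K')(W) = 0
Add(Function('P')(Function('K')(11), 199), 29378) = Add(-151, 29378) = 29227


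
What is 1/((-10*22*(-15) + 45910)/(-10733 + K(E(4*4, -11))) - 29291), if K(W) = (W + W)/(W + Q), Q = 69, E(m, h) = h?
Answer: -155634/4559389039 ≈ -3.4135e-5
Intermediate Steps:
K(W) = 2*W/(69 + W) (K(W) = (W + W)/(W + 69) = (2*W)/(69 + W) = 2*W/(69 + W))
1/((-10*22*(-15) + 45910)/(-10733 + K(E(4*4, -11))) - 29291) = 1/((-10*22*(-15) + 45910)/(-10733 + 2*(-11)/(69 - 11)) - 29291) = 1/((-220*(-15) + 45910)/(-10733 + 2*(-11)/58) - 29291) = 1/((3300 + 45910)/(-10733 + 2*(-11)*(1/58)) - 29291) = 1/(49210/(-10733 - 11/29) - 29291) = 1/(49210/(-311268/29) - 29291) = 1/(49210*(-29/311268) - 29291) = 1/(-713545/155634 - 29291) = 1/(-4559389039/155634) = -155634/4559389039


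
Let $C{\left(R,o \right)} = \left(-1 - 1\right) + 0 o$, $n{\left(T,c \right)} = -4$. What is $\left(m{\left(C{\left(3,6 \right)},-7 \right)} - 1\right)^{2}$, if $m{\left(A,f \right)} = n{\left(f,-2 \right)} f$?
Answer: $729$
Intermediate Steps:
$C{\left(R,o \right)} = -2$ ($C{\left(R,o \right)} = -2 + 0 = -2$)
$m{\left(A,f \right)} = - 4 f$
$\left(m{\left(C{\left(3,6 \right)},-7 \right)} - 1\right)^{2} = \left(\left(-4\right) \left(-7\right) - 1\right)^{2} = \left(28 - 1\right)^{2} = 27^{2} = 729$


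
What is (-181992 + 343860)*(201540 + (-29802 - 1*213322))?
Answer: -6731118912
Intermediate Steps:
(-181992 + 343860)*(201540 + (-29802 - 1*213322)) = 161868*(201540 + (-29802 - 213322)) = 161868*(201540 - 243124) = 161868*(-41584) = -6731118912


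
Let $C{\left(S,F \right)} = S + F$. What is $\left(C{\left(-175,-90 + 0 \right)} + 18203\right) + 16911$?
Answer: $34849$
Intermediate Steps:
$C{\left(S,F \right)} = F + S$
$\left(C{\left(-175,-90 + 0 \right)} + 18203\right) + 16911 = \left(\left(\left(-90 + 0\right) - 175\right) + 18203\right) + 16911 = \left(\left(-90 - 175\right) + 18203\right) + 16911 = \left(-265 + 18203\right) + 16911 = 17938 + 16911 = 34849$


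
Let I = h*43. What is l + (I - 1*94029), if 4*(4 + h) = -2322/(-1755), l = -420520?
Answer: -66911881/130 ≈ -5.1471e+5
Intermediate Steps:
h = -477/130 (h = -4 + (-2322/(-1755))/4 = -4 + (-2322*(-1/1755))/4 = -4 + (¼)*(86/65) = -4 + 43/130 = -477/130 ≈ -3.6692)
I = -20511/130 (I = -477/130*43 = -20511/130 ≈ -157.78)
l + (I - 1*94029) = -420520 + (-20511/130 - 1*94029) = -420520 + (-20511/130 - 94029) = -420520 - 12244281/130 = -66911881/130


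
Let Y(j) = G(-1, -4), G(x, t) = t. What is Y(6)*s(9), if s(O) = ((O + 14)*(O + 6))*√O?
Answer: -4140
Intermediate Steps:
Y(j) = -4
s(O) = √O*(6 + O)*(14 + O) (s(O) = ((14 + O)*(6 + O))*√O = ((6 + O)*(14 + O))*√O = √O*(6 + O)*(14 + O))
Y(6)*s(9) = -4*√9*(84 + 9² + 20*9) = -12*(84 + 81 + 180) = -12*345 = -4*1035 = -4140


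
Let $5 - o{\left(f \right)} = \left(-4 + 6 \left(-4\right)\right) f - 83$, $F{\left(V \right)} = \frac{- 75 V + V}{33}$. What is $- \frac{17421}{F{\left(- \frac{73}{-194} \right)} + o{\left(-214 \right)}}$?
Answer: $\frac{55764621}{18901405} \approx 2.9503$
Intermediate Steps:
$F{\left(V \right)} = - \frac{74 V}{33}$ ($F{\left(V \right)} = - 74 V \frac{1}{33} = - \frac{74 V}{33}$)
$o{\left(f \right)} = 88 + 28 f$ ($o{\left(f \right)} = 5 - \left(\left(-4 + 6 \left(-4\right)\right) f - 83\right) = 5 - \left(\left(-4 - 24\right) f - 83\right) = 5 - \left(- 28 f - 83\right) = 5 - \left(-83 - 28 f\right) = 5 + \left(83 + 28 f\right) = 88 + 28 f$)
$- \frac{17421}{F{\left(- \frac{73}{-194} \right)} + o{\left(-214 \right)}} = - \frac{17421}{- \frac{74 \left(- \frac{73}{-194}\right)}{33} + \left(88 + 28 \left(-214\right)\right)} = - \frac{17421}{- \frac{74 \left(\left(-73\right) \left(- \frac{1}{194}\right)\right)}{33} + \left(88 - 5992\right)} = - \frac{17421}{\left(- \frac{74}{33}\right) \frac{73}{194} - 5904} = - \frac{17421}{- \frac{2701}{3201} - 5904} = - \frac{17421}{- \frac{18901405}{3201}} = \left(-17421\right) \left(- \frac{3201}{18901405}\right) = \frac{55764621}{18901405}$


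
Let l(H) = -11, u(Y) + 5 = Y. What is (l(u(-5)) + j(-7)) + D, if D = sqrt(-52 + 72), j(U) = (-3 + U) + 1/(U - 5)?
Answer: -253/12 + 2*sqrt(5) ≈ -16.611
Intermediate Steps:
u(Y) = -5 + Y
j(U) = -3 + U + 1/(-5 + U) (j(U) = (-3 + U) + 1/(-5 + U) = -3 + U + 1/(-5 + U))
D = 2*sqrt(5) (D = sqrt(20) = 2*sqrt(5) ≈ 4.4721)
(l(u(-5)) + j(-7)) + D = (-11 + (16 + (-7)**2 - 8*(-7))/(-5 - 7)) + 2*sqrt(5) = (-11 + (16 + 49 + 56)/(-12)) + 2*sqrt(5) = (-11 - 1/12*121) + 2*sqrt(5) = (-11 - 121/12) + 2*sqrt(5) = -253/12 + 2*sqrt(5)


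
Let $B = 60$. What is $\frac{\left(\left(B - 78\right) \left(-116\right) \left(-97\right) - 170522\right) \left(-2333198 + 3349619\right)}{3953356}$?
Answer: $- \frac{189591992709}{1976678} \approx -95915.0$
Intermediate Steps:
$\frac{\left(\left(B - 78\right) \left(-116\right) \left(-97\right) - 170522\right) \left(-2333198 + 3349619\right)}{3953356} = \frac{\left(\left(60 - 78\right) \left(-116\right) \left(-97\right) - 170522\right) \left(-2333198 + 3349619\right)}{3953356} = \left(\left(60 - 78\right) \left(-116\right) \left(-97\right) - 170522\right) 1016421 \cdot \frac{1}{3953356} = \left(\left(-18\right) \left(-116\right) \left(-97\right) - 170522\right) 1016421 \cdot \frac{1}{3953356} = \left(2088 \left(-97\right) - 170522\right) 1016421 \cdot \frac{1}{3953356} = \left(-202536 - 170522\right) 1016421 \cdot \frac{1}{3953356} = \left(-373058\right) 1016421 \cdot \frac{1}{3953356} = \left(-379183985418\right) \frac{1}{3953356} = - \frac{189591992709}{1976678}$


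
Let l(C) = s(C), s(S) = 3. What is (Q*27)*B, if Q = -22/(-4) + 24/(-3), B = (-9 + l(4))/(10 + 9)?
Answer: 405/19 ≈ 21.316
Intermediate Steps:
l(C) = 3
B = -6/19 (B = (-9 + 3)/(10 + 9) = -6/19 ≈ -0.31579)
Q = -5/2 (Q = -22*(-¼) + 24*(-⅓) = 11/2 - 8 = -5/2 ≈ -2.5000)
(Q*27)*B = -5/2*27*(-6/19) = -135/2*(-6/19) = 405/19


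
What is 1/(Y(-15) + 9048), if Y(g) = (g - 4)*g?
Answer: 1/9333 ≈ 0.00010715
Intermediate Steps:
Y(g) = g*(-4 + g) (Y(g) = (-4 + g)*g = g*(-4 + g))
1/(Y(-15) + 9048) = 1/(-15*(-4 - 15) + 9048) = 1/(-15*(-19) + 9048) = 1/(285 + 9048) = 1/9333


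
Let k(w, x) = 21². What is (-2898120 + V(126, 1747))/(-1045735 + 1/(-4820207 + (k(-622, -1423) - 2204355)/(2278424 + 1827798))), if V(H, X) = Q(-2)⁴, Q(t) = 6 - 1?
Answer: 28674830701313185330/10349033935673294601 ≈ 2.7708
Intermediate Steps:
k(w, x) = 441
Q(t) = 5
V(H, X) = 625 (V(H, X) = 5⁴ = 625)
(-2898120 + V(126, 1747))/(-1045735 + 1/(-4820207 + (k(-622, -1423) - 2204355)/(2278424 + 1827798))) = (-2898120 + 625)/(-1045735 + 1/(-4820207 + (441 - 2204355)/(2278424 + 1827798))) = -2897495/(-1045735 + 1/(-4820207 - 2203914/4106222)) = -2897495/(-1045735 + 1/(-4820207 - 2203914*1/4106222)) = -2897495/(-1045735 + 1/(-4820207 - 1101957/2053111)) = -2897495/(-1045735 + 1/(-9896421115934/2053111)) = -2897495/(-1045735 - 2053111/9896421115934) = -2897495/(-10349033935673294601/9896421115934) = -2897495*(-9896421115934/10349033935673294601) = 28674830701313185330/10349033935673294601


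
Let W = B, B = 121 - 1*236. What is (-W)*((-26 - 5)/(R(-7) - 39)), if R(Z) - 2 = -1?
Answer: 3565/38 ≈ 93.816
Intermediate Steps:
R(Z) = 1 (R(Z) = 2 - 1 = 1)
B = -115 (B = 121 - 236 = -115)
W = -115
(-W)*((-26 - 5)/(R(-7) - 39)) = (-1*(-115))*((-26 - 5)/(1 - 39)) = 115*(-31/(-38)) = 115*(-31*(-1/38)) = 115*(31/38) = 3565/38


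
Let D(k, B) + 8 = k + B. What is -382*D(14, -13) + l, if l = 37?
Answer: 2711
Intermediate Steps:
D(k, B) = -8 + B + k (D(k, B) = -8 + (k + B) = -8 + (B + k) = -8 + B + k)
-382*D(14, -13) + l = -382*(-8 - 13 + 14) + 37 = -382*(-7) + 37 = 2674 + 37 = 2711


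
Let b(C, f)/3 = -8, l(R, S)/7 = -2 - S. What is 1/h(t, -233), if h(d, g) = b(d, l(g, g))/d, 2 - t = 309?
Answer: 307/24 ≈ 12.792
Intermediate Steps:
l(R, S) = -14 - 7*S (l(R, S) = 7*(-2 - S) = -14 - 7*S)
t = -307 (t = 2 - 1*309 = 2 - 309 = -307)
b(C, f) = -24 (b(C, f) = 3*(-8) = -24)
h(d, g) = -24/d
1/h(t, -233) = 1/(-24/(-307)) = 1/(-24*(-1/307)) = 1/(24/307) = 307/24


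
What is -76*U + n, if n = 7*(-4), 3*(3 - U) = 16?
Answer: 448/3 ≈ 149.33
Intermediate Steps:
U = -7/3 (U = 3 - ⅓*16 = 3 - 16/3 = -7/3 ≈ -2.3333)
n = -28
-76*U + n = -76*(-7/3) - 28 = 532/3 - 28 = 448/3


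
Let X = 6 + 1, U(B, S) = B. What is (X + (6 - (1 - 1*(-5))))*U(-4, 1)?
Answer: -28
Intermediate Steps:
X = 7
(X + (6 - (1 - 1*(-5))))*U(-4, 1) = (7 + (6 - (1 - 1*(-5))))*(-4) = (7 + (6 - (1 + 5)))*(-4) = (7 + (6 - 1*6))*(-4) = (7 + (6 - 6))*(-4) = (7 + 0)*(-4) = 7*(-4) = -28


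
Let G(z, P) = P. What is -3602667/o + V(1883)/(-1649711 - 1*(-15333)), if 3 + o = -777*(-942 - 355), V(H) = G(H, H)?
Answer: -490834775792/137255881629 ≈ -3.5761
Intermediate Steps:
V(H) = H
o = 1007766 (o = -3 - 777*(-942 - 355) = -3 - 777*(-1297) = -3 + 1007769 = 1007766)
-3602667/o + V(1883)/(-1649711 - 1*(-15333)) = -3602667/1007766 + 1883/(-1649711 - 1*(-15333)) = -3602667*1/1007766 + 1883/(-1649711 + 15333) = -1200889/335922 + 1883/(-1634378) = -1200889/335922 + 1883*(-1/1634378) = -1200889/335922 - 1883/1634378 = -490834775792/137255881629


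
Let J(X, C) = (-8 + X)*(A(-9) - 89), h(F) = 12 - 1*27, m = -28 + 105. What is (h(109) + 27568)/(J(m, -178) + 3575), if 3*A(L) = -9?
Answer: -467/47 ≈ -9.9362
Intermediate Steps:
m = 77
A(L) = -3 (A(L) = (1/3)*(-9) = -3)
h(F) = -15 (h(F) = 12 - 27 = -15)
J(X, C) = 736 - 92*X (J(X, C) = (-8 + X)*(-3 - 89) = (-8 + X)*(-92) = 736 - 92*X)
(h(109) + 27568)/(J(m, -178) + 3575) = (-15 + 27568)/((736 - 92*77) + 3575) = 27553/((736 - 7084) + 3575) = 27553/(-6348 + 3575) = 27553/(-2773) = 27553*(-1/2773) = -467/47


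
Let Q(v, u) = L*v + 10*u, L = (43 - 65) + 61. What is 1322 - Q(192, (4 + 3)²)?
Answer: -6656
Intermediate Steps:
L = 39 (L = -22 + 61 = 39)
Q(v, u) = 10*u + 39*v (Q(v, u) = 39*v + 10*u = 10*u + 39*v)
1322 - Q(192, (4 + 3)²) = 1322 - (10*(4 + 3)² + 39*192) = 1322 - (10*7² + 7488) = 1322 - (10*49 + 7488) = 1322 - (490 + 7488) = 1322 - 1*7978 = 1322 - 7978 = -6656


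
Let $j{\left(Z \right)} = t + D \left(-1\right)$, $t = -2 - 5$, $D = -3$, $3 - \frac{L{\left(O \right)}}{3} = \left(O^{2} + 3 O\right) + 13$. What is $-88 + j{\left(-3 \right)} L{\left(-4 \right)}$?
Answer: $80$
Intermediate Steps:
$L{\left(O \right)} = -30 - 9 O - 3 O^{2}$ ($L{\left(O \right)} = 9 - 3 \left(\left(O^{2} + 3 O\right) + 13\right) = 9 - 3 \left(13 + O^{2} + 3 O\right) = 9 - \left(39 + 3 O^{2} + 9 O\right) = -30 - 9 O - 3 O^{2}$)
$t = -7$ ($t = -2 - 5 = -7$)
$j{\left(Z \right)} = -4$ ($j{\left(Z \right)} = -7 - -3 = -7 + 3 = -4$)
$-88 + j{\left(-3 \right)} L{\left(-4 \right)} = -88 - 4 \left(-30 - -36 - 3 \left(-4\right)^{2}\right) = -88 - 4 \left(-30 + 36 - 48\right) = -88 - -168 = -88 + 168 = 80$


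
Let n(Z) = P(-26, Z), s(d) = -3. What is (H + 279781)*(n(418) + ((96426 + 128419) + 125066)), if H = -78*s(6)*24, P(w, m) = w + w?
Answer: 99848709023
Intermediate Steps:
P(w, m) = 2*w
n(Z) = -52 (n(Z) = 2*(-26) = -52)
H = 5616 (H = -78*(-3)*24 = 234*24 = 5616)
(H + 279781)*(n(418) + ((96426 + 128419) + 125066)) = (5616 + 279781)*(-52 + ((96426 + 128419) + 125066)) = 285397*(-52 + (224845 + 125066)) = 285397*(-52 + 349911) = 285397*349859 = 99848709023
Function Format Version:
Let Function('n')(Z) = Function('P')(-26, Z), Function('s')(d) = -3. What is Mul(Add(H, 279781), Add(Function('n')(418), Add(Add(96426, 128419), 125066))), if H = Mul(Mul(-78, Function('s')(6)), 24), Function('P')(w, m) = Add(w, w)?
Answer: 99848709023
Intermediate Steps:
Function('P')(w, m) = Mul(2, w)
Function('n')(Z) = -52 (Function('n')(Z) = Mul(2, -26) = -52)
H = 5616 (H = Mul(Mul(-78, -3), 24) = Mul(234, 24) = 5616)
Mul(Add(H, 279781), Add(Function('n')(418), Add(Add(96426, 128419), 125066))) = Mul(Add(5616, 279781), Add(-52, Add(Add(96426, 128419), 125066))) = Mul(285397, Add(-52, Add(224845, 125066))) = Mul(285397, Add(-52, 349911)) = Mul(285397, 349859) = 99848709023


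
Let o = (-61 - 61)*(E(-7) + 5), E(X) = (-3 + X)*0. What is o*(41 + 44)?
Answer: -51850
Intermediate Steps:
E(X) = 0
o = -610 (o = (-61 - 61)*(0 + 5) = -122*5 = -610)
o*(41 + 44) = -610*(41 + 44) = -610*85 = -51850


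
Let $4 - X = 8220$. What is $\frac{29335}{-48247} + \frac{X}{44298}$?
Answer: $- \frac{847939591}{1068622803} \approx -0.79349$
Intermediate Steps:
$X = -8216$ ($X = 4 - 8220 = -8216$)
$\frac{29335}{-48247} + \frac{X}{44298} = \frac{29335}{-48247} - \frac{8216}{44298} = 29335 \left(- \frac{1}{48247}\right) - \frac{4108}{22149} = - \frac{29335}{48247} - \frac{4108}{22149} = - \frac{847939591}{1068622803}$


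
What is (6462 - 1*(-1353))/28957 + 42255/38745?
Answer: 11306446/8310659 ≈ 1.3605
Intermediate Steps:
(6462 - 1*(-1353))/28957 + 42255/38745 = (6462 + 1353)*(1/28957) + 42255*(1/38745) = 7815*(1/28957) + 313/287 = 7815/28957 + 313/287 = 11306446/8310659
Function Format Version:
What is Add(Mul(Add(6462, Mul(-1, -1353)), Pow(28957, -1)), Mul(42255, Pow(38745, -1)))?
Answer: Rational(11306446, 8310659) ≈ 1.3605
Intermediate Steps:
Add(Mul(Add(6462, Mul(-1, -1353)), Pow(28957, -1)), Mul(42255, Pow(38745, -1))) = Add(Mul(Add(6462, 1353), Rational(1, 28957)), Mul(42255, Rational(1, 38745))) = Add(Mul(7815, Rational(1, 28957)), Rational(313, 287)) = Add(Rational(7815, 28957), Rational(313, 287)) = Rational(11306446, 8310659)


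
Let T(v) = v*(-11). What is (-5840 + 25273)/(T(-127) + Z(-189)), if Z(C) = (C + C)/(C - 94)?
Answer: 5499539/395729 ≈ 13.897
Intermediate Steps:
T(v) = -11*v
Z(C) = 2*C/(-94 + C) (Z(C) = (2*C)/(-94 + C) = 2*C/(-94 + C))
(-5840 + 25273)/(T(-127) + Z(-189)) = (-5840 + 25273)/(-11*(-127) + 2*(-189)/(-94 - 189)) = 19433/(1397 + 2*(-189)/(-283)) = 19433/(1397 + 2*(-189)*(-1/283)) = 19433/(1397 + 378/283) = 19433/(395729/283) = 19433*(283/395729) = 5499539/395729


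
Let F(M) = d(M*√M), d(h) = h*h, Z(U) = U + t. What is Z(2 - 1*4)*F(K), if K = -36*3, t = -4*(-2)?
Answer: -7558272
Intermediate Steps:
t = 8
Z(U) = 8 + U (Z(U) = U + 8 = 8 + U)
d(h) = h²
K = -108
F(M) = M³ (F(M) = (M*√M)² = (M^(3/2))² = M³)
Z(2 - 1*4)*F(K) = (8 + (2 - 1*4))*(-108)³ = (8 + (2 - 4))*(-1259712) = (8 - 2)*(-1259712) = 6*(-1259712) = -7558272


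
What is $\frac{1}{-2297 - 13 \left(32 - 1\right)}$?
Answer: $- \frac{1}{2700} \approx -0.00037037$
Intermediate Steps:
$\frac{1}{-2297 - 13 \left(32 - 1\right)} = \frac{1}{-2297 - 403} = \frac{1}{-2700} = - \frac{1}{2700}$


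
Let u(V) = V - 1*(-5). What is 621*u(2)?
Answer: 4347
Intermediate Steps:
u(V) = 5 + V (u(V) = V + 5 = 5 + V)
621*u(2) = 621*(5 + 2) = 621*7 = 4347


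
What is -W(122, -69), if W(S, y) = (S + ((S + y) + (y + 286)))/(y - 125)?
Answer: 196/97 ≈ 2.0206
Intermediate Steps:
W(S, y) = (286 + 2*S + 2*y)/(-125 + y) (W(S, y) = (S + ((S + y) + (286 + y)))/(-125 + y) = (S + (286 + S + 2*y))/(-125 + y) = (286 + 2*S + 2*y)/(-125 + y))
-W(122, -69) = -2*(143 + 122 - 69)/(-125 - 69) = -2*196/(-194) = -2*(-1)*196/194 = -1*(-196/97) = 196/97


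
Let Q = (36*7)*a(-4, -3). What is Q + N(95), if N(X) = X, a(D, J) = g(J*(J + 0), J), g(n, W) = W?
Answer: -661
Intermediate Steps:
a(D, J) = J
Q = -756 (Q = (36*7)*(-3) = 252*(-3) = -756)
Q + N(95) = -756 + 95 = -661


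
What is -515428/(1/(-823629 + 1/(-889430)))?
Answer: 188791055841857294/444715 ≈ 4.2452e+11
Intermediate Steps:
-515428/(1/(-823629 + 1/(-889430))) = -515428/(1/(-823629 - 1/889430)) = -515428/(1/(-732560341471/889430)) = -515428/(-889430/732560341471) = -515428*(-732560341471/889430) = 188791055841857294/444715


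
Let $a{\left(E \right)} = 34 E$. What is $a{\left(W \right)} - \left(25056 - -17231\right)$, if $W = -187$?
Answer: $-48645$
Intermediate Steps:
$a{\left(W \right)} - \left(25056 - -17231\right) = 34 \left(-187\right) - \left(25056 - -17231\right) = -6358 - \left(25056 + 17231\right) = -6358 - 42287 = -48645$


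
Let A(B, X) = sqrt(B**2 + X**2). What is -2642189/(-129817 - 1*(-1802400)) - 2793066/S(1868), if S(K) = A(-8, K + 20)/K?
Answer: -240199/152053 - 652180911*sqrt(55697)/55697 ≈ -2.7635e+6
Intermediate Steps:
S(K) = sqrt(64 + (20 + K)**2)/K (S(K) = sqrt((-8)**2 + (K + 20)**2)/K = sqrt(64 + (20 + K)**2)/K)
-2642189/(-129817 - 1*(-1802400)) - 2793066/S(1868) = -2642189/(-129817 - 1*(-1802400)) - 2793066*1868/sqrt(64 + (20 + 1868)**2) = -2642189/(-129817 + 1802400) - 2793066*1868/sqrt(64 + 1888**2) = -2642189/1672583 - 2793066*1868/sqrt(64 + 3564544) = -2642189*1/1672583 - 2793066*467*sqrt(55697)/111394 = -240199/152053 - 2793066*467*sqrt(55697)/111394 = -240199/152053 - 652180911*sqrt(55697)/55697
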